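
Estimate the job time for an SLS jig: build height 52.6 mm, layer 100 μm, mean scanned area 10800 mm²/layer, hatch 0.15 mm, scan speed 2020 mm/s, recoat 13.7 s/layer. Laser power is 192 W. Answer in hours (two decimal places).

Layer count = ceil(52.6 / 0.1) = 526.
Per-layer scan distance = 10800 / 0.15, so 72000 mm.
Per-layer scan time: 72000 / 2020 → 35.6436 s.
Per-layer time = 35.6436 + 13.7 = 49.3436 s.
Total: 526 × 49.3436 s = 25954.7336 s → 7.21 hours.

7.21 hours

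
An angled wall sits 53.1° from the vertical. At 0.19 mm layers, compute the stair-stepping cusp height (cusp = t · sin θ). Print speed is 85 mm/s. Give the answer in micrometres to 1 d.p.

151.9 μm

Cusp = layer height × sin(53.1°) = 0.19 × 0.7997 = 0.151943 mm = 151.9 μm.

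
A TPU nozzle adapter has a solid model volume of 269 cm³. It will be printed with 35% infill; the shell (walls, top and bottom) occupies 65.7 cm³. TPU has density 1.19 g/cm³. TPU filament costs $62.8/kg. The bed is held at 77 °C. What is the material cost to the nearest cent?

$10.23

Infill region = 269 − 65.7 = 203.3 cm³.
Deposited infill = 0.35 × 203.3, so 71.155 cm³.
Total extruded = 65.7 + 71.155, so 136.855 cm³.
Mass = 136.855 × 1.19 = 162.85745 g.
Cost = 162.85745 g / 1000 × $62.8/kg = $10.23.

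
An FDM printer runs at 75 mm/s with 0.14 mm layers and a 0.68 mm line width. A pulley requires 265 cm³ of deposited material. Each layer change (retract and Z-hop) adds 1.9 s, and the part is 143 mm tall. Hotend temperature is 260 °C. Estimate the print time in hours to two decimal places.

10.85 hours

Extrusion cross-section = 0.14 × 0.68 = 0.0952 mm².
Path length: 265000 mm³ / 0.0952 mm² → 2783613.4 mm.
Extrusion time = 2783613.4 / 75, so 37114.8 s.
Layer count = ceil(143 / 0.14) = 1022.
Z-hop total: 1022 × 1.9 → 1941.8 s.
Altogether 37114.8 + 1941.8 = 39056.6 s, i.e. 10.85 hours.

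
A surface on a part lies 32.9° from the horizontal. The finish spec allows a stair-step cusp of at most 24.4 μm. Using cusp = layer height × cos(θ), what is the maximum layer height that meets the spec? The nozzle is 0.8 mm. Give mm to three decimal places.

t = h_c / cos θ = 0.0244 / 0.8396 = 0.029 mm.

0.029 mm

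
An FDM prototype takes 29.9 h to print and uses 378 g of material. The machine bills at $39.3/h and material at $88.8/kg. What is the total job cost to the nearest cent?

Machine cost: 39.3 × 29.9 → $1175.07.
Feedstock cost = 88.8 × 378/1000, so $33.5664.
Total = 1175.07 + 33.5664 = 1208.6364 ≈ $1208.64.

$1208.64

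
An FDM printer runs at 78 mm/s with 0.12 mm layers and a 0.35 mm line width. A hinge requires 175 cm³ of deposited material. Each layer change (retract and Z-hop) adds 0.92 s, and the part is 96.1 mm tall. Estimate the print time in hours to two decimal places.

15.04 hours

Bead cross-section = 0.12 × 0.35, so 0.042 mm².
Total extruded path = 175000/0.042 = 4166666.7 mm.
Time extruding = 4166666.7 / 78 = 53418.8 s.
Layer count = ceil(96.1 / 0.12) = 801.
Layer-change overhead = 801 × 0.92, so 736.92 s.
Altogether 53418.8 + 736.92 = 54155.72 s, i.e. 15.04 hours.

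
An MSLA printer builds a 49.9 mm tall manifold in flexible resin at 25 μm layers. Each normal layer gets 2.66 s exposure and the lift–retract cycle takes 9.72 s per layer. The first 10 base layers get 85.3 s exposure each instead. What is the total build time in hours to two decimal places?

7.09 hours

Layers = ⌈49.9/0.025⌉ = 1996.
Burn-in layers = 10 × (85.3 + 9.72) = 950.2 s.
Remaining layers: 1986 × (2.66 + 9.72) → 24586.68 s.
Total = 950.2 + 24586.68 = 25536.88 s = 7.09 hours.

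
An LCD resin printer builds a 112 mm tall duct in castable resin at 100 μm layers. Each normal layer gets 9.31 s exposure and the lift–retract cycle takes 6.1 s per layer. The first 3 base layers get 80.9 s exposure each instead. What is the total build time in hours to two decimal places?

Layer count = ceil(112 / 0.1) = 1120.
Bottom layers: 3 × (80.9 + 6.1) → 261 s.
Regular layers = 1117 × (9.31 + 6.1) = 17212.97 s.
Sum: 261 + 17212.97 = 17473.97 s → 4.85 hours.

4.85 hours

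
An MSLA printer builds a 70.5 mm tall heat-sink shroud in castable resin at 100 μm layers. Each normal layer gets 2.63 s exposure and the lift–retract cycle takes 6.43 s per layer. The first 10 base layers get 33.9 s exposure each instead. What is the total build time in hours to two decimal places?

Number of layers: 70.5 / 0.1 → 705 (rounded up).
Bottom layers: 10 × (33.9 + 6.43) → 403.3 s.
Remaining layers = 695 × (2.63 + 6.43), so 6296.7 s.
Sum: 403.3 + 6296.7 = 6700 s → 1.86 hours.

1.86 hours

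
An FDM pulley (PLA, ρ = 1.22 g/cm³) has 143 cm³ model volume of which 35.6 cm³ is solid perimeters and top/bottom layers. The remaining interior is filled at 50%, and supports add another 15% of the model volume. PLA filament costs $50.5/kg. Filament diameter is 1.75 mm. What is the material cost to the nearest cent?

Infill region = 143 − 35.6 = 107.4 cm³.
Deposited infill = 0.50 × 107.4 = 53.7 cm³.
Support = 0.15 × 143, so 21.45 cm³.
Total extruded = 35.6 + 53.7 + 21.45, so 110.75 cm³.
Mass = 110.75 × 1.22 = 135.115 g.
Cost = 135.115 g / 1000 × $50.5/kg = $6.82.

$6.82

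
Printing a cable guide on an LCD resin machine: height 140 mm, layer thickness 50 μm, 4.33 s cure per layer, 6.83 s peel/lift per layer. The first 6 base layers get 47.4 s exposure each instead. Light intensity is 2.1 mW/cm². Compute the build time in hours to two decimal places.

Layer count = ceil(140 / 0.05) = 2800.
Bottom layers = 6 × (47.4 + 6.83) = 325.38 s.
Regular layers = 2794 × (4.33 + 6.83), so 31181.04 s.
Total = 325.38 + 31181.04 = 31506.42 s = 8.75 hours.

8.75 hours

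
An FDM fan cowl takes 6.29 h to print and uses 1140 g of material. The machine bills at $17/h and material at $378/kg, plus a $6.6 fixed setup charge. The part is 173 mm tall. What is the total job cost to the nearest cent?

Machine-time cost: 17 × 6.29 → $106.93.
Material cost = 378 × 1140/1000, so $430.92.
Total = 106.93 + 430.92 + 6.6 = $544.45.

$544.45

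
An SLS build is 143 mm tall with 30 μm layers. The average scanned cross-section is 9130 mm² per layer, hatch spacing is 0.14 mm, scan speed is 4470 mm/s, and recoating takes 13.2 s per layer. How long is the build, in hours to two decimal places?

36.80 hours

Number of layers: 143 / 0.03 → 4767 (rounded up).
Per-layer scan distance = 9130 / 0.14, so 65214.3 mm.
Scan time per layer = 65214.3 / 4470, so 14.5893 s.
Layer cycle: 14.5893 + 13.2 → 27.7893 s.
Build time = 4767 × 27.7893 = 132471.5931 s = 36.80 hours.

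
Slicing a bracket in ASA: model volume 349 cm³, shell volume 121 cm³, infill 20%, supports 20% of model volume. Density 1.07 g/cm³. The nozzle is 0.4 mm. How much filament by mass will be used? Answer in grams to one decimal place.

Volume inside the shell = 349 − 121, so 228 cm³.
Infill volume = 0.20 × 228, so 45.6 cm³.
Support: 0.20 × 349 → 69.8 cm³.
Total printed volume: 121 + 45.6 + 69.8 → 236.4 cm³.
Mass = 236.4 × 1.07 = 252.948 g.

252.9 g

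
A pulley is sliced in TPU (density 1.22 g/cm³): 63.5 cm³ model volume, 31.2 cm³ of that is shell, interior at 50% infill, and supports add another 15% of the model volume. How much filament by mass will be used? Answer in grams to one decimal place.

69.4 g

Interior volume = 63.5 − 31.2 = 32.3 cm³.
Infill volume: 0.50 × 32.3 → 16.15 cm³.
Support: 0.15 × 63.5 → 9.525 cm³.
Total extruded = 31.2 + 16.15 + 9.525, so 56.875 cm³.
Mass = 56.875 × 1.22 = 69.3875 g.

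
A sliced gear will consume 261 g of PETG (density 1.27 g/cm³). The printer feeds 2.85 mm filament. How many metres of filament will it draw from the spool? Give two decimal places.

32.21 m

Volume = 261 g / 1.27 g·cm⁻³ = 205.5118 cm³ = 205511.8 mm³.
Filament cross-section = π × (2.85/2)² = 6.3794 mm².
L = V/A = 205511.8/6.3794 = 32214.91 mm → 32.21 m.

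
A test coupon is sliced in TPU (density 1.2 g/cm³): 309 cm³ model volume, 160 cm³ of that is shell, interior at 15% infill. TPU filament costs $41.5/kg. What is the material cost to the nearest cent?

$9.08

Volume inside the shell = 309 − 160 = 149 cm³.
Infill volume = 0.15 × 149, so 22.35 cm³.
Total printed volume = 160 + 22.35 = 182.35 cm³.
Mass = 182.35 × 1.2, so 218.82 g.
Cost = 218.82 g / 1000 × $41.5/kg = $9.08.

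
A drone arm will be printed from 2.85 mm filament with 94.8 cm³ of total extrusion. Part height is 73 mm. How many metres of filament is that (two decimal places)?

14.86 m

Cross-section of 2.85 mm filament: π·(2.85/2)² = 6.3794 mm².
Length = 94.8 cm³ / 6.3794 mm² = 94800 / 6.3794 = 14860.33 mm = 14.86 m.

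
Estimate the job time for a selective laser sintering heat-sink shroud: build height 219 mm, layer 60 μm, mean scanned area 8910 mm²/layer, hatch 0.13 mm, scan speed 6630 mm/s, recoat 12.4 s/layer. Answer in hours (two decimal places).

23.05 hours

Layers = ⌈219/0.06⌉ = 3650.
Scan path per layer = 8910 / 0.13 = 68538.5 mm.
Scan time per layer = 68538.5 / 6630 = 10.3376 s.
Layer cycle = 10.3376 + 12.4 = 22.7376 s.
Build time = 3650 × 22.7376 = 82992.24 s = 23.05 hours.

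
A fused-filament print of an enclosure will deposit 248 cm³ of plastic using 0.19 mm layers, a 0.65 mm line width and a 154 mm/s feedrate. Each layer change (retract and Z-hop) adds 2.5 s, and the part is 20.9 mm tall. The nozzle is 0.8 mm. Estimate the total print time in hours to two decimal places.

3.70 hours

Bead cross-section = 0.19 × 0.65 = 0.1235 mm².
Total extruded path = 248000/0.1235 = 2008097.2 mm.
Time extruding = 2008097.2 / 154, so 13039.6 s.
Layers = ⌈20.9/0.19⌉ = 110.
Layer-change overhead = 110 × 2.5, so 275 s.
Total = 13039.6 + 275 = 13314.6 s = 3.70 hours.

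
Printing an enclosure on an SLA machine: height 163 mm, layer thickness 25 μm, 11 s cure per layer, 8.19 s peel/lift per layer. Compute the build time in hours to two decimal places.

34.76 hours

Layer count = ceil(163 / 0.025) = 6520.
Per-layer time = 11 + 8.19 = 19.19 s.
Build time: 6520 × 19.19 s = 125118.8 s, i.e. 34.76 hours.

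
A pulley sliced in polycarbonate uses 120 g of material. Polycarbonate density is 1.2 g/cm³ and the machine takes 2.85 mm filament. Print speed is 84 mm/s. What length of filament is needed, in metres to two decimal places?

Volume = 120 g / 1.2 g·cm⁻³ = 100 cm³ = 100000 mm³.
Cross-section of 2.85 mm filament: π·(2.85/2)² = 6.3794 mm².
Length = 100000 / 6.3794 = 15675.46 mm = 15.68 m.

15.68 m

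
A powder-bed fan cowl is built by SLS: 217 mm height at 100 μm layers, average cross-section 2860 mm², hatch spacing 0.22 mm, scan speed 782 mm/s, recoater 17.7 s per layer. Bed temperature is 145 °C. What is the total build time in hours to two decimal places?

20.69 hours

Layer count = ceil(217 / 0.1) = 2170.
Per-layer scan distance = 2860 / 0.22 = 13000 mm.
Scan time per layer: 13000 / 782 → 16.624 s.
Time per layer: 16.624 + 17.7 → 34.324 s.
Total: 2170 × 34.324 s = 74483.08 s → 20.69 hours.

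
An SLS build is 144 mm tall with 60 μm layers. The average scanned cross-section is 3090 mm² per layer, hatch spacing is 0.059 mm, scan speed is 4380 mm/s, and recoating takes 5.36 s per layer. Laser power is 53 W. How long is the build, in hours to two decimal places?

Layer count = ceil(144 / 0.06) = 2400.
Per-layer scan distance = 3090 / 0.059, so 52372.9 mm.
Laser time per layer = 52372.9 / 4380, so 11.9573 s.
Per-layer time = 11.9573 + 5.36, so 17.3173 s.
Total: 2400 × 17.3173 s = 41561.52 s → 11.54 hours.

11.54 hours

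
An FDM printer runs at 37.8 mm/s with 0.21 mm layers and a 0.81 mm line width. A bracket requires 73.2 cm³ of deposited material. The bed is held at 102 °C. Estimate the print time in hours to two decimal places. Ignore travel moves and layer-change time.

3.16 hours

Extrusion cross-section = 0.21 × 0.81, so 0.1701 mm².
Toolpath length = 73.2 cm³ / 0.1701 mm² = 73200 / 0.1701 = 430335.1 mm.
Time extruding = 430335.1 / 37.8, so 11384.5 s.
Converting: 11384.5 s = 3.16 hours.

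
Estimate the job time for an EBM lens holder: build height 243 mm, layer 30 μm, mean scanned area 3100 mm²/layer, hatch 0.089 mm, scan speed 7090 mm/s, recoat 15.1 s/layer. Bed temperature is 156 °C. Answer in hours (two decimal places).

45.03 hours

Layers = ⌈243/0.03⌉ = 8100.
Per-layer scan distance = 3100 / 0.089, so 34831.5 mm.
Beam time per layer = 34831.5 / 7090 = 4.9128 s.
Layer cycle = 4.9128 + 15.1 = 20.0128 s.
Build time = 8100 × 20.0128 = 162103.68 s = 45.03 hours.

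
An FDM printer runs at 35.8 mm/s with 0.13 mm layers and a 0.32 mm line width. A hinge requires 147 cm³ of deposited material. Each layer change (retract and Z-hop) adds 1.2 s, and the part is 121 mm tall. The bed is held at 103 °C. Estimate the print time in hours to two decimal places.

Line area = 0.13 × 0.32, so 0.0416 mm².
Toolpath length = 147 cm³ / 0.0416 mm² = 147000 / 0.0416 = 3533653.8 mm.
Time extruding: 3533653.8 / 35.8 → 98705.4 s.
Number of layers: 121 / 0.13 → 931 (rounded up).
Z-hop total: 931 × 1.2 → 1117.2 s.
Total = 98705.4 + 1117.2 = 99822.6 s = 27.73 hours.

27.73 hours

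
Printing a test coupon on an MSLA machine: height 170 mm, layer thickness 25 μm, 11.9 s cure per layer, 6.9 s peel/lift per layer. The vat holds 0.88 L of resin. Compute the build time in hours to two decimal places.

Layer count = ceil(170 / 0.025) = 6800.
Per-layer time = 11.9 + 6.9 = 18.8 s.
Total = 6800 × 18.8 = 127840 s = 35.51 hours.

35.51 hours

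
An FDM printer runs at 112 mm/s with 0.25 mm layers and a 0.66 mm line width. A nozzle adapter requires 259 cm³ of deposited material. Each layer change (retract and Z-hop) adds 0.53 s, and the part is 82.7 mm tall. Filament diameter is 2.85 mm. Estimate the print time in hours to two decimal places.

Bead cross-section: 0.25 × 0.66 → 0.165 mm².
Total extruded path = 259000/0.165 = 1569697 mm.
Time extruding = 1569697 / 112 = 14015.2 s.
Layers = ⌈82.7/0.25⌉ = 331.
Non-print overhead = 331 × 0.53 = 175.43 s.
Altogether 14015.2 + 175.43 = 14190.63 s, i.e. 3.94 hours.

3.94 hours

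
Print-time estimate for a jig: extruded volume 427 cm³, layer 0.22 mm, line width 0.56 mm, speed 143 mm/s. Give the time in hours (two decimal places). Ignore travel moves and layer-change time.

Bead cross-section: 0.22 × 0.56 → 0.1232 mm².
Total extruded path = 427000/0.1232 = 3465909.1 mm.
Extrusion time: 3465909.1 / 143 → 24237.1 s.
Converting: 24237.1 s = 6.73 hours.

6.73 hours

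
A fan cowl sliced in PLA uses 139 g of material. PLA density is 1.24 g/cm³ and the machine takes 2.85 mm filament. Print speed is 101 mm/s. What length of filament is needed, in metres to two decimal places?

Extruded volume: 139/1.24 = 112.0968 cm³ (112096.8 mm³).
Filament cross-section = π × (2.85/2)² = 6.3794 mm².
L = V/A = 112096.8/6.3794 = 17571.68 mm → 17.57 m.

17.57 m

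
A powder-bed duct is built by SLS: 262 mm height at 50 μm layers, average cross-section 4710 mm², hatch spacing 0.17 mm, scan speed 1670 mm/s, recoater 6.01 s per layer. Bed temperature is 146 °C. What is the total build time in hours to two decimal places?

Number of layers: 262 / 0.05 → 5240 (rounded up).
Hatch length per layer = 4710 / 0.17, so 27705.9 mm.
Laser time per layer: 27705.9 / 1670 → 16.5904 s.
Layer cycle = 16.5904 + 6.01, so 22.6004 s.
Total: 5240 × 22.6004 s = 118426.096 s → 32.90 hours.

32.90 hours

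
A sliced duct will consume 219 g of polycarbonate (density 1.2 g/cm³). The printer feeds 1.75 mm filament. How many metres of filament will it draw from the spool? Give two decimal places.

Extruded volume: 219/1.2 = 182.5 cm³ (182500 mm³).
Cross-section of 1.75 mm filament: π·(1.75/2)² = 2.4053 mm².
L = V/A = 182500/2.4053 = 75874.11 mm → 75.87 m.

75.87 m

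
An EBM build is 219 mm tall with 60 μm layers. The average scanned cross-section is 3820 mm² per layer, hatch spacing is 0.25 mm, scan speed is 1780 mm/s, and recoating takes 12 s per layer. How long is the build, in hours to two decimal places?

Number of layers: 219 / 0.06 → 3650 (rounded up).
Hatch length per layer = 3820 / 0.25 = 15280 mm.
Beam time per layer = 15280 / 1780 = 8.5843 s.
Layer cycle = 8.5843 + 12 = 20.5843 s.
Total: 3650 × 20.5843 s = 75132.695 s → 20.87 hours.

20.87 hours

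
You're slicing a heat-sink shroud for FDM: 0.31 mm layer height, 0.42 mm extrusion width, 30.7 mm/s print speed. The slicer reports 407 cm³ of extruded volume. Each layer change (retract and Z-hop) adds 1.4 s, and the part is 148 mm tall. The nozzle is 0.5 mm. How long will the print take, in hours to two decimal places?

28.47 hours

Line area = 0.31 × 0.42 = 0.1302 mm².
Toolpath length = 407 cm³ / 0.1302 mm² = 407000 / 0.1302 = 3125960.1 mm.
Time extruding: 3125960.1 / 30.7 → 101822.8 s.
Layers = ⌈148/0.31⌉ = 478.
Z-hop total = 478 × 1.4 = 669.2 s.
Total = 101822.8 + 669.2 = 102492 s = 28.47 hours.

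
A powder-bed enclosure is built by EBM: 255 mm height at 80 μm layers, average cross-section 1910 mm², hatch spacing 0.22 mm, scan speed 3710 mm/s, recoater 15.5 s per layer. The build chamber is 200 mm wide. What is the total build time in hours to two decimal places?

Layer count = ceil(255 / 0.08) = 3188.
Per-layer scan distance: 1910 / 0.22 → 8681.8 mm.
Scan time per layer = 8681.8 / 3710 = 2.3401 s.
Time per layer: 2.3401 + 15.5 → 17.8401 s.
3188 layers × 17.8401 s/layer = 56874.2388 s, i.e. 15.80 hours.

15.80 hours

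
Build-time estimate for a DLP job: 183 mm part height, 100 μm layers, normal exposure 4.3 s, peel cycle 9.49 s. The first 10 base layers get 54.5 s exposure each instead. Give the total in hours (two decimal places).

7.15 hours

Number of layers: 183 / 0.1 → 1830 (rounded up).
Burn-in layers = 10 × (54.5 + 9.49) = 639.9 s.
Regular layers: 1820 × (4.3 + 9.49) → 25097.8 s.
Total = 639.9 + 25097.8 = 25737.7 s = 7.15 hours.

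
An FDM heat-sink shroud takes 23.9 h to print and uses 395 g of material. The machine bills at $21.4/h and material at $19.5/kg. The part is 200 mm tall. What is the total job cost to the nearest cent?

$519.16

Machine-time cost = 21.4 × 23.9, so $511.46.
Material cost = 19.5 × 395/1000, so $7.7025.
Job cost: 511.46 + 7.7025 = 519.1625 ≈ $519.16.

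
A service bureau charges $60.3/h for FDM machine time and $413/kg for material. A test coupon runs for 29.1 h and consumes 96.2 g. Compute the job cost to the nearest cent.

Machine cost = 60.3 × 29.1 = $1754.73.
Material cost: 413 × 96.2/1000 → $39.7306.
Total = 1754.73 + 39.7306 = 1794.4606 ≈ $1794.46.

$1794.46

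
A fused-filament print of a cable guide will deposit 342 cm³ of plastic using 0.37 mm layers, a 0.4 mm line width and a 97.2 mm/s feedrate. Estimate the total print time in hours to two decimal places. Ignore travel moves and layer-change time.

6.60 hours

Bead cross-section = 0.37 × 0.4 = 0.148 mm².
Path length: 342000 mm³ / 0.148 mm² → 2310810.8 mm.
Print-move time: 2310810.8 / 97.2 → 23773.8 s.
That's 23773.8 s → 6.60 hours.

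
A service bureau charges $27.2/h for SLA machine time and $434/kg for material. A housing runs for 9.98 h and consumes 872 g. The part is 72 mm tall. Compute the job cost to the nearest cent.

$649.90

Machine-time cost = 27.2 × 9.98 = $271.456.
Material cost: 434 × 872/1000 → $378.448.
Total = 271.456 + 378.448 = 649.904 ≈ $649.90.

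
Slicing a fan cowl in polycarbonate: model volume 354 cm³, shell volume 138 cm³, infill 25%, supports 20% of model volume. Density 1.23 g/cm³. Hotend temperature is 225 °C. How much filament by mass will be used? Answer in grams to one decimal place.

Volume inside the shell = 354 − 138 = 216 cm³.
Deposited infill = 0.25 × 216, so 54 cm³.
Support = 0.20 × 354, so 70.8 cm³.
Deposited volume = 138 + 54 + 70.8, so 262.8 cm³.
Mass = 262.8 × 1.23 = 323.244 g.

323.2 g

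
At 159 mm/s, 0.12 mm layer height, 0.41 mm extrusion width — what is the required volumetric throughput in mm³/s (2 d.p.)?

7.82

Bead cross-section: 0.12 × 0.41 → 0.0492 mm².
Volumetric flow = 159 × 0.0492 = 7.82 mm³/s.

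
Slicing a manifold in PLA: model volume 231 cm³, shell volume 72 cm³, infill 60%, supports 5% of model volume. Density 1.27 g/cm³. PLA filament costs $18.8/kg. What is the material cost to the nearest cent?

Infill region = 231 − 72, so 159 cm³.
Deposited infill = 0.60 × 159, so 95.4 cm³.
Support: 0.05 × 231 → 11.55 cm³.
Total extruded: 72 + 95.4 + 11.55 → 178.95 cm³.
Mass = 178.95 × 1.27, so 227.2665 g.
Cost = 227.2665 g / 1000 × $18.8/kg = $4.27.

$4.27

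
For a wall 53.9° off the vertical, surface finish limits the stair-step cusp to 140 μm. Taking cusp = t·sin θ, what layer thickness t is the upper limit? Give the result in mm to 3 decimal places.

0.173 mm

Layer height = cusp / sin(53.9°) = 0.14 / 0.8080 = 0.173 mm.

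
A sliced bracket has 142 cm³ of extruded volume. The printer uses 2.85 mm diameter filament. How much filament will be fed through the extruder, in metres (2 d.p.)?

22.26 m

Cross-section of 2.85 mm filament: π·(2.85/2)² = 6.3794 mm².
L = 142000 mm³ / 6.3794 mm² = 22259.15 mm, i.e. 22.26 m.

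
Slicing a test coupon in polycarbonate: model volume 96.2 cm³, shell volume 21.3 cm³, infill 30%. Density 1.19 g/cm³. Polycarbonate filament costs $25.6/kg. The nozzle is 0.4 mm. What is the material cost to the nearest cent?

Volume inside the shell = 96.2 − 21.3, so 74.9 cm³.
Infill deposited: 0.30 × 74.9 → 22.47 cm³.
Deposited volume: 21.3 + 22.47 → 43.77 cm³.
Mass = 43.77 × 1.19, so 52.0863 g.
Cost = 52.0863 g / 1000 × $25.6/kg = $1.33.

$1.33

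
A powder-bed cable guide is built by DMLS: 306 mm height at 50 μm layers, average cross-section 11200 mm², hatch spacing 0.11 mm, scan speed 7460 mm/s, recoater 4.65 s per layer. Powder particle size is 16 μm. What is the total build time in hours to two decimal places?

31.11 hours

Layers = ⌈306/0.05⌉ = 6120.
Hatch length per layer: 11200 / 0.11 → 101818.2 mm.
Scan time per layer: 101818.2 / 7460 → 13.6486 s.
Per-layer time = 13.6486 + 4.65 = 18.2986 s.
Build time = 6120 × 18.2986 = 111987.432 s = 31.11 hours.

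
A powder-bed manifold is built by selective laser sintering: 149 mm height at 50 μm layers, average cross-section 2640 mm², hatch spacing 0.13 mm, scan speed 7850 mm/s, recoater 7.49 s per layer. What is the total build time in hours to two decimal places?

Number of layers: 149 / 0.05 → 2980 (rounded up).
Per-layer scan distance: 2640 / 0.13 → 20307.7 mm.
Laser time per layer = 20307.7 / 7850 = 2.587 s.
Layer cycle = 2.587 + 7.49 = 10.077 s.
2980 layers × 10.077 s/layer = 30029.46 s, i.e. 8.34 hours.

8.34 hours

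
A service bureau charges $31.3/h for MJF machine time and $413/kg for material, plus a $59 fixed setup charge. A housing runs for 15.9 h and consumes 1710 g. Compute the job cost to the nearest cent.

$1262.90

Machine cost: 31.3 × 15.9 → $497.67.
Material cost = 413 × 1710/1000 = $706.23.
Adding setup: 497.67 + 706.23 + 59 → $1262.90.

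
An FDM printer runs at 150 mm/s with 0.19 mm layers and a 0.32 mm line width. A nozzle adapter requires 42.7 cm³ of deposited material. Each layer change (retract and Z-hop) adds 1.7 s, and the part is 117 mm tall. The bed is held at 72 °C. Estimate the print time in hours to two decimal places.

1.59 hours

Bead cross-section: 0.19 × 0.32 → 0.0608 mm².
Total extruded path = 42700/0.0608 = 702302.6 mm.
Print-move time = 702302.6 / 150 = 4682 s.
Layer count = ceil(117 / 0.19) = 616.
Layer-change overhead = 616 × 1.7, so 1047.2 s.
Altogether 4682 + 1047.2 = 5729.2 s, i.e. 1.59 hours.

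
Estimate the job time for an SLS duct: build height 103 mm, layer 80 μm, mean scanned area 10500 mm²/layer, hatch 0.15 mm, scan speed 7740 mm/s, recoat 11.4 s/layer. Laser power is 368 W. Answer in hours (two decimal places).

7.31 hours

Number of layers: 103 / 0.08 → 1288 (rounded up).
Hatch length per layer = 10500 / 0.15 = 70000 mm.
Laser time per layer = 70000 / 7740 = 9.0439 s.
Per-layer time: 9.0439 + 11.4 → 20.4439 s.
Build time = 1288 × 20.4439 = 26331.7432 s = 7.31 hours.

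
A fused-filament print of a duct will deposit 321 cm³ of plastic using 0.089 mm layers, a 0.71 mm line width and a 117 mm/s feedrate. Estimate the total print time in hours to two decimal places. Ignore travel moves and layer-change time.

12.06 hours

Extrusion cross-section: 0.089 × 0.71 → 0.06319 mm².
Total extruded path = 321000/0.06319 = 5079917.7 mm.
Print-move time: 5079917.7 / 117 → 43418.1 s.
In the requested units: 43418.1 s = 12.06 hours.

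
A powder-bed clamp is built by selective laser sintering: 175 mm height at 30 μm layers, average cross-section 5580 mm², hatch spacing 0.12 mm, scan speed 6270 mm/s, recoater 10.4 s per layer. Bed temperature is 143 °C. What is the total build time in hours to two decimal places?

Layers = ⌈175/0.03⌉ = 5834.
Hatch length per layer = 5580 / 0.12 = 46500 mm.
Scan time per layer: 46500 / 6270 → 7.4163 s.
Layer cycle = 7.4163 + 10.4, so 17.8163 s.
Build time = 5834 × 17.8163 = 103940.2942 s = 28.87 hours.

28.87 hours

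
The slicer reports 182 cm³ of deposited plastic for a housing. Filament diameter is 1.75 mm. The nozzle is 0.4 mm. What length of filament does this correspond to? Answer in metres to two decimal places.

75.67 m

Filament cross-section = π × (1.75/2)² = 2.4053 mm².
Length = 182 cm³ / 2.4053 mm² = 182000 / 2.4053 = 75666.24 mm = 75.67 m.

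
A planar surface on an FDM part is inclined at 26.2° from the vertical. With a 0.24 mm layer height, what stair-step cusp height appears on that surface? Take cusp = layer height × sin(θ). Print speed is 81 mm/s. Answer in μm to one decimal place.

106.0 μm

Cusp = layer height × sin(26.2°) = 0.24 × 0.4415 = 0.10596 mm = 106.0 μm.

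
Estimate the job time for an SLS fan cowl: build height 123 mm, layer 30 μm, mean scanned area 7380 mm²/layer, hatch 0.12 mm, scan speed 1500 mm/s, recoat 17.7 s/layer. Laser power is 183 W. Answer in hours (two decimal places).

Number of layers: 123 / 0.03 → 4100 (rounded up).
Hatch length per layer = 7380 / 0.12, so 61500 mm.
Per-layer scan time = 61500 / 1500, so 41 s.
Per-layer time: 41 + 17.7 → 58.7 s.
Total: 4100 × 58.7 s = 240670 s → 66.85 hours.

66.85 hours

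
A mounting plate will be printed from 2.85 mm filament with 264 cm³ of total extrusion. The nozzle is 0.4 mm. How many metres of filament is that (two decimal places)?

A = π r² = π × 1.425² = 6.3794 mm².
L = 264000 mm³ / 6.3794 mm² = 41383.2 mm, i.e. 41.38 m.

41.38 m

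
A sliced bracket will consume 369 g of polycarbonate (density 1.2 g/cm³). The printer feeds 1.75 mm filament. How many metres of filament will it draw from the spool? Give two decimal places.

Volume = 369 g / 1.2 g·cm⁻³ = 307.5 cm³ = 307500 mm³.
Filament cross-section = π × (1.75/2)² = 2.4053 mm².
L = V/A = 307500/2.4053 = 127842.68 mm → 127.84 m.

127.84 m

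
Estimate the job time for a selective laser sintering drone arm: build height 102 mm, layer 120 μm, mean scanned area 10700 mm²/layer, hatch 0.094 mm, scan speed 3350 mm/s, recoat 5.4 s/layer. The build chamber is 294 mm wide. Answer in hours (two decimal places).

9.30 hours

Layers = ⌈102/0.12⌉ = 850.
Hatch length per layer = 10700 / 0.094 = 113829.8 mm.
Per-layer scan time = 113829.8 / 3350, so 33.979 s.
Layer cycle = 33.979 + 5.4 = 39.379 s.
Total: 850 × 39.379 s = 33472.15 s → 9.30 hours.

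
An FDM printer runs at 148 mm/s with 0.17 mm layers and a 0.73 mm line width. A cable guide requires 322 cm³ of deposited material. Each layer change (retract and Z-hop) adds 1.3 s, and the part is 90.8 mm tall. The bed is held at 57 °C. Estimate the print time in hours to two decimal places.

Line area = 0.17 × 0.73, so 0.1241 mm².
Total extruded path = 322000/0.1241 = 2594681.7 mm.
Print-move time = 2594681.7 / 148 = 17531.6 s.
Layers = ⌈90.8/0.17⌉ = 535.
Non-print overhead = 535 × 1.3 = 695.5 s.
Total = 17531.6 + 695.5 = 18227.1 s = 5.06 hours.

5.06 hours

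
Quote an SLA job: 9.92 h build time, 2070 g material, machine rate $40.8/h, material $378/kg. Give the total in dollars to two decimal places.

$1187.20

Machine-time cost = 40.8 × 9.92 = $404.736.
Feedstock cost = 378 × 2070/1000, so $782.46.
Total = 404.736 + 782.46 = 1187.196 ≈ $1187.20.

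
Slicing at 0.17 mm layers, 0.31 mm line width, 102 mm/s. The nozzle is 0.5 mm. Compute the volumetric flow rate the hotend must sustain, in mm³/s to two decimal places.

Extrusion cross-section: 0.17 × 0.31 → 0.0527 mm².
Volumetric flow = 102 × 0.0527 = 5.38 mm³/s.

5.38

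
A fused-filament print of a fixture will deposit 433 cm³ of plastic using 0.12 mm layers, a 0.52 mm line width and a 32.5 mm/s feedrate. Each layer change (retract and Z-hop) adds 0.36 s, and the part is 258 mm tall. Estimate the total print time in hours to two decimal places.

Bead cross-section = 0.12 × 0.52, so 0.0624 mm².
Toolpath length = 433 cm³ / 0.0624 mm² = 433000 / 0.0624 = 6939102.6 mm.
Time extruding = 6939102.6 / 32.5, so 213510.8 s.
Number of layers: 258 / 0.12 → 2150 (rounded up).
Z-hop total = 2150 × 0.36, so 774 s.
Altogether 213510.8 + 774 = 214284.8 s, i.e. 59.52 hours.

59.52 hours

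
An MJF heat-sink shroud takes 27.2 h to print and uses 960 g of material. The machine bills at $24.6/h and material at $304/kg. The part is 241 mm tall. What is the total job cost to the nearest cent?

Time charge = 24.6 × 27.2 = $669.12.
Material cost: 304 × 960/1000 → $291.84.
Job cost: 669.12 + 291.84 = $960.96.

$960.96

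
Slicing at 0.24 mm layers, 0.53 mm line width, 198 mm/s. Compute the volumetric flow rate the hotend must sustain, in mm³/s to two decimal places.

Extrusion cross-section = 0.24 × 0.53 = 0.1272 mm².
Volumetric flow = 198 × 0.1272 = 25.19 mm³/s.

25.19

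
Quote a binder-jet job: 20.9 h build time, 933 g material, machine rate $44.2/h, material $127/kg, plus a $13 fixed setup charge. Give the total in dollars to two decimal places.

$1055.27

Time charge = 44.2 × 20.9 = $923.78.
Feedstock cost = 127 × 933/1000, so $118.491.
Adding setup: 923.78 + 118.491 + 13 → 1055.271 ≈ $1055.27.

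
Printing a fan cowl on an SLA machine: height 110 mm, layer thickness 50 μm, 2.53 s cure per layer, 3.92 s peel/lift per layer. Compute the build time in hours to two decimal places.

3.94 hours

Layer count = ceil(110 / 0.05) = 2200.
Per-layer time = 2.53 + 3.92, so 6.45 s.
Total = 2200 × 6.45 = 14190 s = 3.94 hours.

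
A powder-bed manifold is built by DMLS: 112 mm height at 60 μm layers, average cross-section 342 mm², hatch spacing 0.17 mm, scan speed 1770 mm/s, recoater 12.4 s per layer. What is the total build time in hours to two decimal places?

7.02 hours

Layer count = ceil(112 / 0.06) = 1867.
Hatch length per layer = 342 / 0.17, so 2011.8 mm.
Laser time per layer: 2011.8 / 1770 → 1.1366 s.
Per-layer time = 1.1366 + 12.4, so 13.5366 s.
Build time = 1867 × 13.5366 = 25272.8322 s = 7.02 hours.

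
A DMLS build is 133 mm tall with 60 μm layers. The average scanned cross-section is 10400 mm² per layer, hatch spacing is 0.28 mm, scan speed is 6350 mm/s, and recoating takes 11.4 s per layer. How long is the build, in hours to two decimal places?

10.62 hours

Number of layers: 133 / 0.06 → 2217 (rounded up).
Hatch length per layer: 10400 / 0.28 → 37142.9 mm.
Per-layer scan time = 37142.9 / 6350 = 5.8493 s.
Layer cycle = 5.8493 + 11.4, so 17.2493 s.
2217 layers × 17.2493 s/layer = 38241.6981 s, i.e. 10.62 hours.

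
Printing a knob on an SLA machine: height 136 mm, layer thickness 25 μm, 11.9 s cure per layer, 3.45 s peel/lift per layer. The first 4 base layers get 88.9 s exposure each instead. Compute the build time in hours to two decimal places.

23.28 hours

Layer count = ceil(136 / 0.025) = 5440.
Base layers: 4 × (88.9 + 3.45) → 369.4 s.
Normal layers = 5436 × (11.9 + 3.45), so 83442.6 s.
Sum: 369.4 + 83442.6 = 83812 s → 23.28 hours.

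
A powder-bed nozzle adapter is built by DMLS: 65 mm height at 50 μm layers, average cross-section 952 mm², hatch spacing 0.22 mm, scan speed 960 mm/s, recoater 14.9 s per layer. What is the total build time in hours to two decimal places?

7.01 hours

Number of layers: 65 / 0.05 → 1300 (rounded up).
Scan path per layer = 952 / 0.22 = 4327.3 mm.
Per-layer scan time: 4327.3 / 960 → 4.5076 s.
Layer cycle = 4.5076 + 14.9 = 19.4076 s.
Build time = 1300 × 19.4076 = 25229.88 s = 7.01 hours.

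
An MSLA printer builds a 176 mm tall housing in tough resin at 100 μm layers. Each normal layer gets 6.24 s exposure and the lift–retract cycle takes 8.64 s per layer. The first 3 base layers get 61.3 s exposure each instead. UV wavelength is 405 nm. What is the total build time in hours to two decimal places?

Layer count = ceil(176 / 0.1) = 1760.
Base layers: 3 × (61.3 + 8.64) → 209.82 s.
Remaining layers = 1757 × (6.24 + 8.64) = 26144.16 s.
Total = 209.82 + 26144.16 = 26353.98 s = 7.32 hours.

7.32 hours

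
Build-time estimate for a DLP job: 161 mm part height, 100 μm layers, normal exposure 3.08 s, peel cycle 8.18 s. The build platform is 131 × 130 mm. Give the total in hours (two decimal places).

5.04 hours

Layers = ⌈161/0.1⌉ = 1610.
Each layer takes = 3.08 + 8.18, so 11.26 s.
Build time: 1610 × 11.26 s = 18128.6 s, i.e. 5.04 hours.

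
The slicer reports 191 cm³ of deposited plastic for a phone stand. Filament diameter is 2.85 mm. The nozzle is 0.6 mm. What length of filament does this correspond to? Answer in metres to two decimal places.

Cross-section of 2.85 mm filament: π·(2.85/2)² = 6.3794 mm².
L = 191000 mm³ / 6.3794 mm² = 29940.12 mm, i.e. 29.94 m.

29.94 m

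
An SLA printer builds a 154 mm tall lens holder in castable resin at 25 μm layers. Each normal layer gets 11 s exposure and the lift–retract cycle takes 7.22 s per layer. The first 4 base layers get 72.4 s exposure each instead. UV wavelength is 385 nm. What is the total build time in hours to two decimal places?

31.24 hours

Layers = ⌈154/0.025⌉ = 6160.
Burn-in layers = 4 × (72.4 + 7.22), so 318.48 s.
Normal layers: 6156 × (11 + 7.22) → 112162.32 s.
Sum: 318.48 + 112162.32 = 112480.8 s → 31.24 hours.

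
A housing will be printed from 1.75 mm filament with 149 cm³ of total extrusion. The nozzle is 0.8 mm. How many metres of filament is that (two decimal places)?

A = π r² = π × 0.875² = 2.4053 mm².
L = 149000 mm³ / 2.4053 mm² = 61946.53 mm, i.e. 61.95 m.

61.95 m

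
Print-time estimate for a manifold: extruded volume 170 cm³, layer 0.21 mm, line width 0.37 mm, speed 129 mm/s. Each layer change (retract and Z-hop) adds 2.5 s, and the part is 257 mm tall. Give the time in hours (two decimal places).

5.56 hours

Bead cross-section = 0.21 × 0.37, so 0.0777 mm².
Total extruded path = 170000/0.0777 = 2187902.2 mm.
Extrusion time = 2187902.2 / 129 = 16960.5 s.
Layer count = ceil(257 / 0.21) = 1224.
Z-hop total = 1224 × 2.5 = 3060 s.
Altogether 16960.5 + 3060 = 20020.5 s, i.e. 5.56 hours.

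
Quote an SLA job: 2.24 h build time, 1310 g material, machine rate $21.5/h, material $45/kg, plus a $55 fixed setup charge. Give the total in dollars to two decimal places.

Time charge: 21.5 × 2.24 → $48.16.
Material charge = 45 × 1310/1000, so $58.95.
Total = 48.16 + 58.95 + 55 = $162.11.

$162.11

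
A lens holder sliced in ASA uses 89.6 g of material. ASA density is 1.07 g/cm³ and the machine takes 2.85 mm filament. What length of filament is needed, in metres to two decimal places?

13.13 m

Extruded volume: 89.6/1.07 = 83.7383 cm³ (83738.3 mm³).
Filament cross-section = π × (2.85/2)² = 6.3794 mm².
Length = 83738.3 / 6.3794 = 13126.36 mm = 13.13 m.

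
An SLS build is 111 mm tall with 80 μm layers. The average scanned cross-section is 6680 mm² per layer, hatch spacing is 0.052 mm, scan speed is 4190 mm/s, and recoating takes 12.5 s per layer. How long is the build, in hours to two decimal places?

Number of layers: 111 / 0.08 → 1388 (rounded up).
Scan path per layer = 6680 / 0.052, so 128461.5 mm.
Per-layer scan time: 128461.5 / 4190 → 30.6591 s.
Per-layer time = 30.6591 + 12.5, so 43.1591 s.
1388 layers × 43.1591 s/layer = 59904.8308 s, i.e. 16.64 hours.

16.64 hours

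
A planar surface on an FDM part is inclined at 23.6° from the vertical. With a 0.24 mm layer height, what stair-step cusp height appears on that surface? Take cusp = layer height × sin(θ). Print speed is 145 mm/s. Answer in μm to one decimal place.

96.1 μm

h_c = t·sin θ = 0.24 × 0.4003 = 0.096072 mm (96.1 μm).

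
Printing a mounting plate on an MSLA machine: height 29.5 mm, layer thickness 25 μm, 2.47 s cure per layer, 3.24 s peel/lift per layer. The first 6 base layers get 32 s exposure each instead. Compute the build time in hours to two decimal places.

1.92 hours

Number of layers: 29.5 / 0.025 → 1180 (rounded up).
Base layers: 6 × (32 + 3.24) → 211.44 s.
Regular layers = 1174 × (2.47 + 3.24), so 6703.54 s.
Sum: 211.44 + 6703.54 = 6914.98 s → 1.92 hours.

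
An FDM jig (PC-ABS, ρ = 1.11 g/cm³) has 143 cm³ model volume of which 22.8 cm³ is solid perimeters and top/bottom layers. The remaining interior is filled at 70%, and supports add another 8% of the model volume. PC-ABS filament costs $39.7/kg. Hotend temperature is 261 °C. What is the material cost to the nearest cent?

Volume inside the shell: 143 − 22.8 → 120.2 cm³.
Deposited infill: 0.70 × 120.2 → 84.14 cm³.
Support = 0.08 × 143 = 11.44 cm³.
Deposited volume = 22.8 + 84.14 + 11.44, so 118.38 cm³.
Mass: 118.38 × 1.11 → 131.4018 g.
Cost = 131.4018 g / 1000 × $39.7/kg = $5.22.

$5.22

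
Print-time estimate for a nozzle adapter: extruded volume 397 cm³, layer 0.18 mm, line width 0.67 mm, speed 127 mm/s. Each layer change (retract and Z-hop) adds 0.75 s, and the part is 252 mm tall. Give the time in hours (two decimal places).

7.49 hours

Line area = 0.18 × 0.67 = 0.1206 mm².
Toolpath length = 397 cm³ / 0.1206 mm² = 397000 / 0.1206 = 3291874 mm.
Extrusion time = 3291874 / 127 = 25920.3 s.
Number of layers: 252 / 0.18 → 1400 (rounded up).
Z-hop total: 1400 × 0.75 → 1050 s.
Total = 25920.3 + 1050 = 26970.3 s = 7.49 hours.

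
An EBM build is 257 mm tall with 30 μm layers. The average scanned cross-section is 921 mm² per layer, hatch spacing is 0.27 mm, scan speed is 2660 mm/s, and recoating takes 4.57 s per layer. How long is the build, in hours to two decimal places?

13.93 hours

Number of layers: 257 / 0.03 → 8567 (rounded up).
Per-layer scan distance = 921 / 0.27 = 3411.1 mm.
Beam time per layer: 3411.1 / 2660 → 1.2824 s.
Time per layer = 1.2824 + 4.57 = 5.8524 s.
Total: 8567 × 5.8524 s = 50137.5108 s → 13.93 hours.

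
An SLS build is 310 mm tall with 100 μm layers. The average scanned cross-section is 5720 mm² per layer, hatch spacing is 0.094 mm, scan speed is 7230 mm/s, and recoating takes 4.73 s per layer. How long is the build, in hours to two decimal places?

11.32 hours

Layer count = ceil(310 / 0.1) = 3100.
Hatch length per layer = 5720 / 0.094 = 60851.1 mm.
Scan time per layer = 60851.1 / 7230 = 8.4165 s.
Time per layer = 8.4165 + 4.73, so 13.1465 s.
3100 layers × 13.1465 s/layer = 40754.15 s, i.e. 11.32 hours.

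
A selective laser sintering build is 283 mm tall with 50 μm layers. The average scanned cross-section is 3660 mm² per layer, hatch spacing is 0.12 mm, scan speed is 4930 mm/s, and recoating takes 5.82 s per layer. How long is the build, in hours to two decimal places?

18.88 hours

Number of layers: 283 / 0.05 → 5660 (rounded up).
Hatch length per layer = 3660 / 0.12, so 30500 mm.
Laser time per layer = 30500 / 4930, so 6.1866 s.
Per-layer time: 6.1866 + 5.82 → 12.0066 s.
Total: 5660 × 12.0066 s = 67957.356 s → 18.88 hours.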